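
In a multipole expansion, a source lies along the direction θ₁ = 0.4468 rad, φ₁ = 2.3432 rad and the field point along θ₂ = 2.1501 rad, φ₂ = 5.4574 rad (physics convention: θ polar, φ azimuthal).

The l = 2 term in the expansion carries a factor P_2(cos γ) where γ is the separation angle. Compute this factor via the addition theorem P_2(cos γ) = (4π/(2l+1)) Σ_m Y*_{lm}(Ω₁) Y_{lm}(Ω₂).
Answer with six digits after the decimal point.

0.596925

Expand P_2 via completeness: Σ_{m} conj(Y_{2,m}) at Ω₁ times Y_{2,m} at Ω₂ —
  m=-2: (-0.001874, -0.072091) × (-0.021827, 0.269629) = (0.019479, 0.001068)  (running Σ = (0.019479, 0.001068))
  m=-1: (-0.210081, 0.215613) × (-0.239952, -0.260161) = (0.106503, 0.002918)  (running Σ = (0.125982, 0.003986))
  m=0: (0.454137, -0.000000) × (-0.031831, 0.000000) = (-0.014455, 0.000000)  (running Σ = (0.111527, 0.003986))
  m=1: (0.210081, 0.215613) × (0.239952, -0.260161) = (0.106503, -0.002918)  (running Σ = (0.218030, 0.001068))
  m=2: (-0.001874, 0.072091) × (-0.021827, -0.269629) = (0.019479, -0.001068)  (running Σ = (0.237509, -0.000000))
Σ over m = (0.237509, -0.000000); ×(4π/5) → (0.596925, -0.000000). Real part: 0.596925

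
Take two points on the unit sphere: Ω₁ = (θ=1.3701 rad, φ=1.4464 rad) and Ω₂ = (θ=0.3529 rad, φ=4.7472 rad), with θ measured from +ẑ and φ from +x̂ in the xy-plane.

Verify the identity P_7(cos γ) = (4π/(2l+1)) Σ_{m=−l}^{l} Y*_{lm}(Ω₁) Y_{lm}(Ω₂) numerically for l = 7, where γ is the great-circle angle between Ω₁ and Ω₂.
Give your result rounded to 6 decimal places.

0.262294

Addition theorem: P_7(cos γ) = (4π/15) Σ_m Y*_{lm}(Ω₁) Y_{lm}(Ω₂), m = −7…7:
  [-7]  conj(Y_{7,-7})(Ω₁) = -0.331839-0.279517i ; Y_{7,-7}(Ω₂) = -0.000071-0.000286i ; Δ = -0.000056+0.000115i
  [-6]  conj(Y_{7,-6})(Ω₁) = -0.242460+0.224240i ; Y_{7,-6}(Ω₂) = -0.002928+0.000621i ; Δ = +0.000571-0.000807i
  [-5]  conj(Y_{7,-5})(Ω₁) = -0.093376-0.130248i ; Y_{7,-5}(Ω₂) = +0.003274+0.018619i ; Δ = +0.002119-0.002165i
  [-4]  conj(Y_{7,-4})(Ω₁) = -0.294380+0.159899i ; Y_{7,-4}(Ω₂) = +0.082200-0.011520i ; Δ = -0.022356+0.016535i
  [-3]  conj(Y_{7,-3})(Ω₁) = -0.022884-0.058448i ; Y_{7,-3}(Ω₂) = -0.026550-0.253303i ; Δ = -0.014197+0.007348i
  [-2]  conj(Y_{7,-2})(Ω₁) = -0.315086+0.080050i ; Y_{7,-2}(Ω₂) = -0.507656+0.035401i ; Δ = +0.157122-0.051792i
  [-1]  conj(Y_{7,-1})(Ω₁) = -0.003027-0.024210i ; Y_{7,-1}(Ω₂) = +0.017646+0.506695i ; Δ = +0.012214-0.001961i
  [+0]  conj(Y_{7,0})(Ω₁) = -0.320564-0.000000i ; Y_{7,0}(Ω₂) = -0.131825+0.000000i ; Δ = +0.042259+0.000000i
  [+1]  conj(Y_{7,1})(Ω₁) = +0.003027-0.024210i ; Y_{7,1}(Ω₂) = -0.017646+0.506695i ; Δ = +0.012214+0.001961i
  [+2]  conj(Y_{7,2})(Ω₁) = -0.315086-0.080050i ; Y_{7,2}(Ω₂) = -0.507656-0.035401i ; Δ = +0.157122+0.051792i
  [+3]  conj(Y_{7,3})(Ω₁) = +0.022884-0.058448i ; Y_{7,3}(Ω₂) = +0.026550-0.253303i ; Δ = -0.014197-0.007348i
  [+4]  conj(Y_{7,4})(Ω₁) = -0.294380-0.159899i ; Y_{7,4}(Ω₂) = +0.082200+0.011520i ; Δ = -0.022356-0.016535i
  [+5]  conj(Y_{7,5})(Ω₁) = +0.093376-0.130248i ; Y_{7,5}(Ω₂) = -0.003274+0.018619i ; Δ = +0.002119+0.002165i
  [+6]  conj(Y_{7,6})(Ω₁) = -0.242460-0.224240i ; Y_{7,6}(Ω₂) = -0.002928-0.000621i ; Δ = +0.000571+0.000807i
  [+7]  conj(Y_{7,7})(Ω₁) = +0.331839-0.279517i ; Y_{7,7}(Ω₂) = +0.000071-0.000286i ; Δ = -0.000056-0.000115i
Total Σ_m = +0.313091+0.000000i. Multiply by 0.837758: +0.262294+0.000000i. P_7(cos γ) = 0.262294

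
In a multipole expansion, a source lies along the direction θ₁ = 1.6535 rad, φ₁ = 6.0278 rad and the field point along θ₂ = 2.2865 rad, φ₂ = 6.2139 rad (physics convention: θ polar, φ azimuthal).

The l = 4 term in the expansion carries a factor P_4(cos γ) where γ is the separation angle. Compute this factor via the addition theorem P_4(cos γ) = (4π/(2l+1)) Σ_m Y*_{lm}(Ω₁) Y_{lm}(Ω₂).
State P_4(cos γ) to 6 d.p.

Addition theorem: P_4(cos γ) = (4π/9) Σ_m Y*_{lm}(Ω₁) Y_{lm}(Ω₂), m = −4…4:
  m=-4: +0.227883-0.372308i × +0.138035+0.039266i = +0.046075-0.042444i  (running Σ = +0.046075-0.042444i)
  m=-3: -0.073747+0.070962i × -0.345341-0.072833i = +0.030636-0.019135i  (running Σ = +0.076711-0.061578i)
  m=-2: -0.275990+0.154657i × +0.379937+0.052988i = -0.113054+0.044136i  (running Σ = -0.036343-0.017443i)
  m=-1: +0.111254-0.029047i × -0.003205-0.000222i = -0.000363+0.000068i  (running Σ = -0.036706-0.017374i)
  m=0: +0.295872-0.000000i × -0.362679+0.000000i = -0.107306+0.000000i  (running Σ = -0.144013-0.017374i)
  m=1: -0.111254-0.029047i × +0.003205-0.000222i = -0.000363-0.000068i  (running Σ = -0.144376-0.017443i)
  m=2: -0.275990-0.154657i × +0.379937-0.052988i = -0.113054-0.044136i  (running Σ = -0.257430-0.061578i)
  m=3: +0.073747+0.070962i × +0.345341-0.072833i = +0.030636+0.019135i  (running Σ = -0.226794-0.042444i)
  m=4: +0.227883+0.372308i × +0.138035-0.039266i = +0.046075+0.042444i  (running Σ = -0.180719+0.000000i)
Accumulated sum -0.180719+0.000000i; after 4π/(2l+1) scaling, -0.252331+0.000000i ⇒ P_4 = -0.252331

-0.252331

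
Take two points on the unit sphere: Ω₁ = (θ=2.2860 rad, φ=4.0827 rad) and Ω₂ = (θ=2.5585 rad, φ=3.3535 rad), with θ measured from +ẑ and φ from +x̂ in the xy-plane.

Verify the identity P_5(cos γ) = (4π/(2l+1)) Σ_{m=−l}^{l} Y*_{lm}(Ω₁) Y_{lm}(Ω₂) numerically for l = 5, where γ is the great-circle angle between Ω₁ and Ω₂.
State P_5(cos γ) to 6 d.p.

-0.258609

Expand P_5 via completeness: Σ_{m} conj(Y_{5,m}) at Ω₁ times Y_{5,m} at Ω₂ —
  [-5]  conj(Y_{5,-5})(Ω₁) = (0.000780, 0.113828) ; Y_{5,-5}(Ω₂) = (-0.011492, 0.020485) ; Δ = (-0.002341, -0.001292)
  [-4]  conj(Y_{5,-4})(Ω₁) = (0.253961, 0.182395) ; Y_{5,-4}(Ω₂) = (-0.074521, 0.084425) ; Δ = (-0.034324, 0.007848)
  [-3]  conj(Y_{5,-3})(Ω₁) = (0.405816, -0.133705) ; Y_{5,-3}(Ω₂) = (-0.244945, 0.180749) ; Δ = (-0.075236, 0.106101)
  [-2]  conj(Y_{5,-2})(Ω₁) = (0.056308, -0.174929) ; Y_{5,-2}(Ω₂) = (-0.426336, 0.192344) ; Δ = (0.009640, 0.085409)
  [-1]  conj(Y_{5,-1})(Ω₁) = (0.161896, 0.222189) ; Y_{5,-1}(Ω₂) = (-0.248505, 0.053463) ; Δ = (-0.052111, -0.046560)
  [+0]  conj(Y_{5,0})(Ω₁) = (0.264733, -0.000000) ; Y_{5,0}(Ω₂) = (0.311139, 0.000000) ; Δ = (0.082369, 0.000000)
  [+1]  conj(Y_{5,1})(Ω₁) = (-0.161896, 0.222189) ; Y_{5,1}(Ω₂) = (0.248505, 0.053463) ; Δ = (-0.052111, 0.046560)
  [+2]  conj(Y_{5,2})(Ω₁) = (0.056308, 0.174929) ; Y_{5,2}(Ω₂) = (-0.426336, -0.192344) ; Δ = (0.009640, -0.085409)
  [+3]  conj(Y_{5,3})(Ω₁) = (-0.405816, -0.133705) ; Y_{5,3}(Ω₂) = (0.244945, 0.180749) ; Δ = (-0.075236, -0.106101)
  [+4]  conj(Y_{5,4})(Ω₁) = (0.253961, -0.182395) ; Y_{5,4}(Ω₂) = (-0.074521, -0.084425) ; Δ = (-0.034324, -0.007848)
  [+5]  conj(Y_{5,5})(Ω₁) = (-0.000780, 0.113828) ; Y_{5,5}(Ω₂) = (0.011492, 0.020485) ; Δ = (-0.002341, 0.001292)
Accumulated sum (-0.226374, -0.000000); after 4π/(2l+1) scaling, (-0.258609, -0.000000) ⇒ P_5 = -0.258609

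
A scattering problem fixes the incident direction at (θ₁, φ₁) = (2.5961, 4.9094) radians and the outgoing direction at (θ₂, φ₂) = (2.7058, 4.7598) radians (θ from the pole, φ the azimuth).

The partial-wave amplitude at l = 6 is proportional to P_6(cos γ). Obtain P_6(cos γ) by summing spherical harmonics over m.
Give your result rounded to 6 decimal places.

0.829782

Addition theorem: P_6(cos γ) = (4π/13) Σ_m Y*_{lm}(Ω₁) Y_{lm}(Ω₂), m = −6…6:
  term(m=-6) = 0.00002 + 0.00002j   from Y*(Ω₁)=-0.00357 - 0.00872j, Y(Ω₂)=-0.00262 + 0.00077j
  term(m=-5) = 0.00080 + 0.00074j   from Y*(Ω₁)=-0.04482 + 0.02973j, Y(Ω₂)=-0.00478 - 0.01977j
  term(m=-4) = 0.01370 + 0.00934j   from Y*(Ω₁)=0.12834 + 0.12902j, Y(Ω₂)=0.08945 - 0.01717j
  term(m=-3) = 0.09473 + 0.04562j   from Y*(Ω₁)=0.21837 - 0.32542j, Y(Ω₂)=0.03803 + 0.26557j
  term(m=-2) = 0.22593 + 0.06969j   from Y*(Ω₁)=-0.44284 - 0.18412j, Y(Ω₂)=-0.49078 + 0.04668j
  term(m=-1) = 0.05253 + 0.00792j   from Y*(Ω₁)=-0.02505 + 0.12550j, Y(Ω₂)=-0.01967 - 0.41462j
  term(m=+0) = 0.08302 + 0.00000j   from Y*(Ω₁)=-0.40296 + 0.00000j, Y(Ω₂)=-0.20602 + 0.00000j
  term(m=+1) = 0.05253 - 0.00792j   from Y*(Ω₁)=0.02505 + 0.12550j, Y(Ω₂)=0.01967 - 0.41462j
  term(m=+2) = 0.22593 - 0.06969j   from Y*(Ω₁)=-0.44284 + 0.18412j, Y(Ω₂)=-0.49078 - 0.04668j
  term(m=+3) = 0.09473 - 0.04562j   from Y*(Ω₁)=-0.21837 - 0.32542j, Y(Ω₂)=-0.03803 + 0.26557j
  term(m=+4) = 0.01370 - 0.00934j   from Y*(Ω₁)=0.12834 - 0.12902j, Y(Ω₂)=0.08945 + 0.01717j
  term(m=+5) = 0.00080 - 0.00074j   from Y*(Ω₁)=0.04482 + 0.02973j, Y(Ω₂)=0.00478 - 0.01977j
  term(m=+6) = 0.00002 - 0.00002j   from Y*(Ω₁)=-0.00357 + 0.00872j, Y(Ω₂)=-0.00262 - 0.00077j
Accumulated sum 0.85841 + 0.00000j; after 4π/(2l+1) scaling, 0.82978 + 0.00000j ⇒ P_6 = 0.829782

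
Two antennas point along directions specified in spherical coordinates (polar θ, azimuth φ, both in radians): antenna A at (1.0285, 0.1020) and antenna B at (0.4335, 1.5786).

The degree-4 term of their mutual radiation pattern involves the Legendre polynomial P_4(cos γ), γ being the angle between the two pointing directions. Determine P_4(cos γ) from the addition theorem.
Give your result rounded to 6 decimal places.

-0.292495

Expand P_4 via completeness: Σ_{m} conj(Y_{4,m}) at Ω₁ times Y_{4,m} at Ω₂ —
  m=-4: Y*=0.21863 + 0.09450j  Y=0.01377 - 0.00043j  product 0.00305 + 0.00121j
  m=-3: Y*=0.38707 + 0.12228j  Y=0.00197 + 0.08416j  product -0.00953 + 0.03282j
  m=-2: Y*=0.20778 + 0.04298j  Y=-0.28121 + 0.00439j  product -0.05862 - 0.01118j
  m=-1: Y*=-0.23623 - 0.02418j  Y=-0.00389 - 0.49860j  product -0.01114 + 0.11788j
  m=+0: Y*=-0.26528 + 0.00000j  Y=0.21495 + 0.00000j  product -0.05702 + 0.00000j
  m=+1: Y*=0.23623 - 0.02418j  Y=0.00389 - 0.49860j  product -0.01114 - 0.11788j
  m=+2: Y*=0.20778 - 0.04298j  Y=-0.28121 - 0.00439j  product -0.05862 + 0.01118j
  m=+3: Y*=-0.38707 + 0.12228j  Y=-0.00197 + 0.08416j  product -0.00953 - 0.03282j
  m=+4: Y*=0.21863 - 0.09450j  Y=0.01377 + 0.00043j  product 0.00305 - 0.00121j
Accumulated sum -0.20948 + 0.00000j; after 4π/(2l+1) scaling, -0.29249 + 0.00000j ⇒ P_4 = -0.292495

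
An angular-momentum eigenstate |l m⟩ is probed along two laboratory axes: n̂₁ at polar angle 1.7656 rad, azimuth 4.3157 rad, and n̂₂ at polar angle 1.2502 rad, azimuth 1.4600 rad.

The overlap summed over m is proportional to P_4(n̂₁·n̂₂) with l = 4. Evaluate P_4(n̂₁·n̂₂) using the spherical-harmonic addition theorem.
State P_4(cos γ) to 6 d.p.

0.588385

Term-by-term m-sum for l=4 (normalisation 4π/9 = 1.396263):
  term(m=-4) = (0.060987, -0.133958)   from Y*(Ω₁)=(-0.006543, -0.409938), Y(Ω₂)=(0.324319, 0.153947)
  term(m=-3) = (0.050468, -0.058346)   from Y*(Ω₁)=(-0.212417, -0.085022), Y(Ω₂)=(-0.110019, 0.318714)
  term(m=-2) = (0.018347, -0.011806)   from Y*(Ω₁)=(0.166615, -0.169295), Y(Ω₂)=(0.089603, 0.020187)
  term(m=-1) = (0.076957, -0.022621)   from Y*(Ω₁)=(-0.095034, -0.226869), Y(Ω₂)=(-0.036058, 0.324110)
  term(m=+0) = (0.007883, 0.000000)   from Y*(Ω₁)=(0.203639, -0.000000), Y(Ω₂)=(0.038709, 0.000000)
  term(m=+1) = (0.076957, 0.022621)   from Y*(Ω₁)=(0.095034, -0.226869), Y(Ω₂)=(0.036058, 0.324110)
  term(m=+2) = (0.018347, 0.011806)   from Y*(Ω₁)=(0.166615, 0.169295), Y(Ω₂)=(0.089603, -0.020187)
  term(m=+3) = (0.050468, 0.058346)   from Y*(Ω₁)=(0.212417, -0.085022), Y(Ω₂)=(0.110019, 0.318714)
  term(m=+4) = (0.060987, 0.133958)   from Y*(Ω₁)=(-0.006543, 0.409938), Y(Ω₂)=(0.324319, -0.153947)
Accumulated sum (0.421400, 0.000000); after 4π/(2l+1) scaling, (0.588385, 0.000000) ⇒ P_4 = 0.588385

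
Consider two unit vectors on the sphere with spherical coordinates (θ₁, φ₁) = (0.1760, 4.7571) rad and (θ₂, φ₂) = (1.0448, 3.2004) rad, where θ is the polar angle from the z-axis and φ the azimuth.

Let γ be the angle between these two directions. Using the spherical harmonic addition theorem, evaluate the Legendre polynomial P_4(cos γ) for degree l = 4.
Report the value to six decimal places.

-0.283486

Summing Y*_{l m}(θ₁,φ₁)·Y_{l m}(θ₂,φ₂) over m ∈ [−4, 4]; prefactor 4π/(2·4+1) = 1.396263:
  term(m=-4) = (0.000103, -0.000006)   from Y*(Ω₁)=(0.000409, 0.000074), Y(Ω₂)=(0.240729, -0.057695)
  term(m=-3) = (-0.000114, -0.002687)   from Y*(Ω₁)=(-0.000885, 0.006556), Y(Ω₂)=(-0.400173, 0.071341)
  term(m=-2) = (-0.011345, 0.000320)   from Y*(Ω₁)=(-0.059096, -0.005299), Y(Ω₂)=(0.189968, -0.022447)
  term(m=-1) = (-0.001104, -0.078339)   from Y*(Ω₁)=(0.013798, -0.308408), Y(Ω₂)=(0.253344, -0.014916)
  term(m=+0) = (-0.178111, 0.000000)   from Y*(Ω₁)=(0.720040, -0.000000), Y(Ω₂)=(-0.247362, 0.000000)
  term(m=+1) = (-0.001104, 0.078339)   from Y*(Ω₁)=(-0.013798, -0.308408), Y(Ω₂)=(-0.253344, -0.014916)
  term(m=+2) = (-0.011345, -0.000320)   from Y*(Ω₁)=(-0.059096, 0.005299), Y(Ω₂)=(0.189968, 0.022447)
  term(m=+3) = (-0.000114, 0.002687)   from Y*(Ω₁)=(0.000885, 0.006556), Y(Ω₂)=(0.400173, 0.071341)
  term(m=+4) = (0.000103, 0.000006)   from Y*(Ω₁)=(0.000409, -0.000074), Y(Ω₂)=(0.240729, 0.057695)
Total Σ_m = (-0.203032, 0.000000). Multiply by 1.396263: (-0.283486, 0.000000). P_4(cos γ) = -0.283486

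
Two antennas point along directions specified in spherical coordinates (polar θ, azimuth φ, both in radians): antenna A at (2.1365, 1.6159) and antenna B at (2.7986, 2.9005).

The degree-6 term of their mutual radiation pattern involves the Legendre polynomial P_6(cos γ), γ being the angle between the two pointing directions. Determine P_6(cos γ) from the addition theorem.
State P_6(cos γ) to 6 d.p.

Expand P_6 via completeness: Σ_{m} conj(Y_{6,m}) at Ω₁ times Y_{6,m} at Ω₂ —
  [-6]  conj(Y_{6,-6})(Ω₁) = -0.168512-0.046750i ; Y_{6,-6}(Ω₂) = +0.000087+0.000694i ; Δ = +0.000018-0.000121i
  [-5]  conj(Y_{6,-5})(Ω₁) = +0.086008-0.374890i ; Y_{6,-5}(Ω₂) = +0.002422+0.006333i ; Δ = +0.002582-0.000363i
  [-4]  conj(Y_{6,-4})(Ω₁) = +0.385150+0.070251i ; Y_{6,-4}(Ω₂) = +0.022776+0.032836i ; Δ = +0.006465+0.014247i
  [-3]  conj(Y_{6,-3})(Ω₁) = -0.004545+0.033382i ; Y_{6,-3}(Ω₂) = +0.118173+0.104334i ; Δ = -0.004020+0.003471i
  [-2]  conj(Y_{6,-2})(Ω₁) = +0.334636+0.030269i ; Y_{6,-2}(Ω₂) = +0.358785+0.187785i ; Δ = +0.114378+0.073700i
  [-1]  conj(Y_{6,-1})(Ω₁) = -0.007525+0.166717i ; Y_{6,-1}(Ω₂) = +0.551230+0.135534i ; Δ = -0.026744+0.090879i
  [+0]  conj(Y_{6,0})(Ω₁) = +0.295204-0.000000i ; Y_{6,0}(Ω₂) = +0.095355+0.000000i ; Δ = +0.028149+0.000000i
  [+1]  conj(Y_{6,1})(Ω₁) = +0.007525+0.166717i ; Y_{6,1}(Ω₂) = -0.551230+0.135534i ; Δ = -0.026744-0.090879i
  [+2]  conj(Y_{6,2})(Ω₁) = +0.334636-0.030269i ; Y_{6,2}(Ω₂) = +0.358785-0.187785i ; Δ = +0.114378-0.073700i
  [+3]  conj(Y_{6,3})(Ω₁) = +0.004545+0.033382i ; Y_{6,3}(Ω₂) = -0.118173+0.104334i ; Δ = -0.004020-0.003471i
  [+4]  conj(Y_{6,4})(Ω₁) = +0.385150-0.070251i ; Y_{6,4}(Ω₂) = +0.022776-0.032836i ; Δ = +0.006465-0.014247i
  [+5]  conj(Y_{6,5})(Ω₁) = -0.086008-0.374890i ; Y_{6,5}(Ω₂) = -0.002422+0.006333i ; Δ = +0.002582+0.000363i
  [+6]  conj(Y_{6,6})(Ω₁) = -0.168512+0.046750i ; Y_{6,6}(Ω₂) = +0.000087-0.000694i ; Δ = +0.000018+0.000121i
Accumulated sum +0.213510+0.000000i; after 4π/(2l+1) scaling, +0.206388+0.000000i ⇒ P_6 = 0.206388

0.206388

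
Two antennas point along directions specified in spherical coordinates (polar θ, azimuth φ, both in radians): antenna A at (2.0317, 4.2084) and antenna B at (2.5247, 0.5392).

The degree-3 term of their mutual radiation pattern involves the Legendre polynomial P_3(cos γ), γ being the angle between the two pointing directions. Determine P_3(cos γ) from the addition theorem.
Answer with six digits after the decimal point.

Summing Y*_{l m}(θ₁,φ₁)·Y_{l m}(θ₂,φ₂) over m ∈ [−3, 3]; prefactor 4π/(2·3+1) = 1.795196:
  term(m=-3) = +0.000291-0.024213i   from Y*(Ω₁)=+0.299250+0.017625i, Y(Ω₂)=-0.003779-0.080688i
  term(m=-2) = +0.050154+0.088500i   from Y*(Ω₁)=+0.194553-0.308383i, Y(Ω₂)=-0.131886+0.245840i
  term(m=-1) = +0.001192+0.000694i   from Y*(Ω₁)=+0.001531+0.002776i, Y(Ω₂)=+0.373279-0.223349i
  term(m=+0) = -0.033188+0.000000i   from Y*(Ω₁)=+0.333764-0.000000i, Y(Ω₂)=-0.099436+0.000000i
  term(m=+1) = +0.001192-0.000694i   from Y*(Ω₁)=-0.001531+0.002776i, Y(Ω₂)=-0.373279-0.223349i
  term(m=+2) = +0.050154-0.088500i   from Y*(Ω₁)=+0.194553+0.308383i, Y(Ω₂)=-0.131886-0.245840i
  term(m=+3) = +0.000291+0.024213i   from Y*(Ω₁)=-0.299250+0.017625i, Y(Ω₂)=+0.003779-0.080688i
Accumulated sum +0.070085+0.000000i; after 4π/(2l+1) scaling, +0.125817+0.000000i ⇒ P_3 = 0.125817

0.125817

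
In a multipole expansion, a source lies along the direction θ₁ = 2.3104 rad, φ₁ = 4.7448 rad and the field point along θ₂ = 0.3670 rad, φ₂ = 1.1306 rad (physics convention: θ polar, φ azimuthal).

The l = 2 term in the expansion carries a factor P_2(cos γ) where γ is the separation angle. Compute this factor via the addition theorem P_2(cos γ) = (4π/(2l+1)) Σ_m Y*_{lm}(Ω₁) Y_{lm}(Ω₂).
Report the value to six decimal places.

Term-by-term m-sum for l=2 (normalisation 4π/5 = 2.513274):
  term(m=-2) = 0.00614 + 0.00850j   from Y*(Ω₁)=-0.21036 - 0.01366j, Y(Ω₂)=-0.03167 - 0.03834j
  term(m=-1) = 0.08862 + 0.04531j   from Y*(Ω₁)=-0.01246 + 0.38445j, Y(Ω₂)=0.11026 - 0.23408j
  term(m=+0) = 0.05824 + 0.00000j   from Y*(Ω₁)=0.11443 + 0.00000j, Y(Ω₂)=0.50896 + 0.00000j
  term(m=+1) = 0.08862 - 0.04531j   from Y*(Ω₁)=0.01246 + 0.38445j, Y(Ω₂)=-0.11026 - 0.23408j
  term(m=+2) = 0.00614 - 0.00850j   from Y*(Ω₁)=-0.21036 + 0.01366j, Y(Ω₂)=-0.03167 + 0.03834j
Accumulated sum 0.24775 + 0.00000j; after 4π/(2l+1) scaling, 0.62267 + 0.00000j ⇒ P_2 = 0.622668

0.622668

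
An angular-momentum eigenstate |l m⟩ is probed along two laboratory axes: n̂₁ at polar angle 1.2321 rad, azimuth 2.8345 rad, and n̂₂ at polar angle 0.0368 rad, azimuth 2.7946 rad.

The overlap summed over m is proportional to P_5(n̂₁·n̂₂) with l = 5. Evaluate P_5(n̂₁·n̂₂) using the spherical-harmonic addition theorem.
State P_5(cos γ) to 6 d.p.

0.308312

Term-by-term m-sum for l=5 (normalisation 4π/11 = 1.142397):
  m=-5: (-0.012238, 0.346229) × (0.000000, -0.000000) = (0.000000, 0.000000)  (running Σ = (0.000000, 0.000000))
  m=-4: (0.129586, -0.363526) × (0.000000, 0.000003) = (0.000001, 0.000000)  (running Σ = (0.000001, 0.000000))
  m=-3: (0.001131, -0.001489) × (-0.000070, -0.000119) = (-0.000000, -0.000000)  (running Σ = (0.000001, 0.000000))
  m=-2: (-0.273804, 0.193078) × (0.003517, 0.002927) = (-0.001528, -0.000122)  (running Σ = (-0.001527, -0.000122))
  m=-1: (0.083392, -0.026446) × (-0.088232, -0.031907) = (-0.008202, -0.000327)  (running Σ = (-0.009729, -0.000449))
  m=0: (0.312420, -0.000000) × (0.926123, 0.000000) = (0.289340, 0.000000)  (running Σ = (0.279611, -0.000449))
  m=1: (-0.083392, -0.026446) × (0.088232, -0.031907) = (-0.008202, 0.000327)  (running Σ = (0.271409, -0.000122))
  m=2: (-0.273804, -0.193078) × (0.003517, -0.002927) = (-0.001528, 0.000122)  (running Σ = (0.269881, 0.000000))
  m=3: (-0.001131, -0.001489) × (0.000070, -0.000119) = (-0.000000, 0.000000)  (running Σ = (0.269881, 0.000000))
  m=4: (0.129586, 0.363526) × (0.000000, -0.000003) = (0.000001, -0.000000)  (running Σ = (0.269882, 0.000000))
  m=5: (0.012238, 0.346229) × (-0.000000, -0.000000) = (0.000000, -0.000000)  (running Σ = (0.269882, -0.000000))
Total Σ_m = (0.269882, -0.000000). Multiply by 1.142397: (0.308312, -0.000000). P_5(cos γ) = 0.308312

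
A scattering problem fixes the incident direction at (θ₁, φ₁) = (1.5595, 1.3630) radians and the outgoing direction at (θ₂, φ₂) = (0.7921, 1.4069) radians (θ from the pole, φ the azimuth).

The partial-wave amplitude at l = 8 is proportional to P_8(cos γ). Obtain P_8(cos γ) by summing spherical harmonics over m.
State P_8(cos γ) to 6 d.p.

Summing Y*_{l m}(θ₁,φ₁)·Y_{l m}(θ₂,φ₂) over m ∈ [−8, 8]; prefactor 4π/(2·8+1) = 0.739198:
  term(m=-8) = (0.016435, -0.006022)   from Y*(Ω₁)=(-0.047110, -0.513007), Y(Ω₂)=(0.008722, 0.032838)
  term(m=-7) = (0.002975, -0.000944)   from Y*(Ω₁)=(-0.023122, -0.002699), Y(Ω₂)=(-0.122248, 0.055110)
  term(m=-6) = (-0.113631, 0.030642)   from Y*(Ω₁)=(0.119568, -0.356010), Y(Ω₂)=(-0.173679, -0.260848)
  term(m=-5) = (-0.012339, 0.002753)   from Y*(Ω₁)=(-0.023728, -0.013960), Y(Ω₂)=(0.335585, -0.313454)
  term(m=-4) = (0.115065, -0.020416)   from Y*(Ω₁)=(0.227195, -0.249014), Y(Ω₂)=(0.274816, 0.211349)
  term(m=-3) = (-0.002175, 0.000288)   from Y*(Ω₁)=(-0.017258, -0.024001), Y(Ω₂)=(0.035035, -0.065417)
  term(m=-2) = (0.123048, -0.010831)   from Y*(Ω₁)=(0.293813, -0.129659), Y(Ω₂)=(0.364151, 0.123833)
  term(m=-1) = (0.003326, -0.000146)   from Y*(Ω₁)=(-0.006280, -0.029784), Y(Ω₂)=(-0.017847, 0.107917)
  term(m=+0) = (0.112009, 0.000000)   from Y*(Ω₁)=(0.316577, -0.000000), Y(Ω₂)=(0.353812, 0.000000)
  term(m=+1) = (0.003326, 0.000146)   from Y*(Ω₁)=(0.006280, -0.029784), Y(Ω₂)=(0.017847, 0.107917)
  term(m=+2) = (0.123048, 0.010831)   from Y*(Ω₁)=(0.293813, 0.129659), Y(Ω₂)=(0.364151, -0.123833)
  term(m=+3) = (-0.002175, -0.000288)   from Y*(Ω₁)=(0.017258, -0.024001), Y(Ω₂)=(-0.035035, -0.065417)
  term(m=+4) = (0.115065, 0.020416)   from Y*(Ω₁)=(0.227195, 0.249014), Y(Ω₂)=(0.274816, -0.211349)
  term(m=+5) = (-0.012339, -0.002753)   from Y*(Ω₁)=(0.023728, -0.013960), Y(Ω₂)=(-0.335585, -0.313454)
  term(m=+6) = (-0.113631, -0.030642)   from Y*(Ω₁)=(0.119568, 0.356010), Y(Ω₂)=(-0.173679, 0.260848)
  term(m=+7) = (0.002975, 0.000944)   from Y*(Ω₁)=(0.023122, -0.002699), Y(Ω₂)=(0.122248, 0.055110)
  term(m=+8) = (0.016435, 0.006022)   from Y*(Ω₁)=(-0.047110, 0.513007), Y(Ω₂)=(0.008722, -0.032838)
Σ over m = (0.377421, -0.000000); ×(4π/17) → (0.278989, -0.000000). Real part: 0.278989

0.278989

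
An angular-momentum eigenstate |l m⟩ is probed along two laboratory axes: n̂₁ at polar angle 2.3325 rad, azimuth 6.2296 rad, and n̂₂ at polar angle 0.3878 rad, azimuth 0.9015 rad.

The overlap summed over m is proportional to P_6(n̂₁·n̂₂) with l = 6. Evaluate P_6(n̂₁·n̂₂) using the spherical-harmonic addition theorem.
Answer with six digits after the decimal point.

0.330804

Term-by-term m-sum for l=6 (normalisation 4π/13 = 0.966644):
  m=-6: Y*=+0.065825-0.021924i  Y=+0.000906+0.001084i  product +0.000083+0.000051i
  m=-5: Y*=-0.221034+0.060680i  Y=-0.002437+0.011729i  product -0.000173-0.002740i
  m=-4: Y*=+0.405322-0.088233i  Y=-0.054970+0.027537i  product -0.019851+0.016012i
  m=-3: Y*=-0.376618+0.061071i  Y=-0.189873-0.088715i  product +0.076928+0.021816i
  m=-2: Y*=-0.014715+0.001583i  Y=-0.105150-0.444669i  product +0.002251+0.006377i
  m=-1: Y*=+0.370353-0.019864i  Y=+0.315580-0.398908i  product +0.108952-0.154006i
  m=+0: Y*=-0.094715-0.000000i  Y=-0.061645+0.000000i  product +0.005839+0.000000i
  m=+1: Y*=-0.370353-0.019864i  Y=-0.315580-0.398908i  product +0.108952+0.154006i
  m=+2: Y*=-0.014715-0.001583i  Y=-0.105150+0.444669i  product +0.002251-0.006377i
  m=+3: Y*=+0.376618+0.061071i  Y=+0.189873-0.088715i  product +0.076928-0.021816i
  m=+4: Y*=+0.405322+0.088233i  Y=-0.054970-0.027537i  product -0.019851-0.016012i
  m=+5: Y*=+0.221034+0.060680i  Y=+0.002437+0.011729i  product -0.000173+0.002740i
  m=+6: Y*=+0.065825+0.021924i  Y=+0.000906-0.001084i  product +0.000083-0.000051i
Σ over m = +0.342219+0.000000i; ×(4π/13) → +0.330804+0.000000i. Real part: 0.330804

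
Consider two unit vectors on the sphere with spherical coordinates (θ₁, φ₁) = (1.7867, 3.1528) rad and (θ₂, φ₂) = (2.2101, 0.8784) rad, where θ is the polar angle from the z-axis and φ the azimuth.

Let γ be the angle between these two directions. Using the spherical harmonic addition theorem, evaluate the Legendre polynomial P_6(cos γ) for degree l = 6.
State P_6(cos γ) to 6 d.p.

0.267174

Term-by-term m-sum for l=6 (normalisation 4π/13 = 0.966644):
  m=-6: Y*=(0.418629, 0.028193)  Y=(0.068328, 0.109467)  product (0.025518, 0.047753)
  m=-5: Y*=(0.318275, 0.017854)  Y=(0.104665, -0.315426)  product (0.038944, -0.098524)
  m=-4: Y*=(-0.160658, -0.007207)  Y=(-0.401961, 0.156835)  product (0.065709, -0.022300)
  m=-3: Y*=(-0.324317, -0.010908)  Y=(0.160854, 0.089215)  product (-0.051195, -0.030689)
  m=-2: Y*=(0.075619, 0.001695)  Y=(0.047552, 0.252693)  product (0.003167, 0.019189)
  m=-1: Y*=(0.318320, 0.003568)  Y=(0.188580, -0.227377)  product (0.060840, -0.071706)
  m=+0: Y*=(-0.052268, -0.000000)  Y=(0.183155, 0.000000)  product (-0.009573, -0.000000)
  m=+1: Y*=(-0.318320, 0.003568)  Y=(-0.188580, -0.227377)  product (0.060840, 0.071706)
  m=+2: Y*=(0.075619, -0.001695)  Y=(0.047552, -0.252693)  product (0.003167, -0.019189)
  m=+3: Y*=(0.324317, -0.010908)  Y=(-0.160854, 0.089215)  product (-0.051195, 0.030689)
  m=+4: Y*=(-0.160658, 0.007207)  Y=(-0.401961, -0.156835)  product (0.065709, 0.022300)
  m=+5: Y*=(-0.318275, 0.017854)  Y=(-0.104665, -0.315426)  product (0.038944, 0.098524)
  m=+6: Y*=(0.418629, -0.028193)  Y=(0.068328, -0.109467)  product (0.025518, -0.047753)
Total Σ_m = (0.276393, 0.000000). Multiply by 0.966644: (0.267174, 0.000000). P_6(cos γ) = 0.267174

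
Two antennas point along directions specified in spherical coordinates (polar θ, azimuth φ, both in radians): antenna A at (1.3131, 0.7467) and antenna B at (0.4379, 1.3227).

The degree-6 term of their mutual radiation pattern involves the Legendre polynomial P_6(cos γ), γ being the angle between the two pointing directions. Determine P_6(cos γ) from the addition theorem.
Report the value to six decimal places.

Term-by-term m-sum for l=6 (normalisation 4π/13 = 0.966644):
  term(m=-6) = -0.001055+0.000343i   from Y*(Ω₁)=-0.090878-0.384338i, Y(Ω₂)=-0.000231-0.002799i
  term(m=-5) = -0.007237-0.001938i   from Y*(Ω₁)=-0.299230-0.201179i, Y(Ω₂)=+0.019654-0.006739i
  term(m=-4) = +0.005516+0.006124i   from Y*(Ω₁)=+0.088008-0.013733i, Y(Ω₂)=+0.050589+0.077484i
  term(m=-3) = +0.014548+0.091780i   from Y*(Ω₁)=+0.212850-0.269049i, Y(Ω₂)=-0.183502+0.199245i
  term(m=-2) = -0.001829+0.004109i   from Y*(Ω₁)=-0.000704-0.009077i, Y(Ω₂)=-0.434462-0.235204i
  term(m=-1) = +0.111486-0.072406i   from Y*(Ω₁)=+0.237751+0.220027i, Y(Ω₂)=+0.100770-0.397803i
  term(m=+0) = -0.007457+0.000000i   from Y*(Ω₁)=+0.035233-0.000000i, Y(Ω₂)=-0.211659+0.000000i
  term(m=+1) = +0.111486+0.072406i   from Y*(Ω₁)=-0.237751+0.220027i, Y(Ω₂)=-0.100770-0.397803i
  term(m=+2) = -0.001829-0.004109i   from Y*(Ω₁)=-0.000704+0.009077i, Y(Ω₂)=-0.434462+0.235204i
  term(m=+3) = +0.014548-0.091780i   from Y*(Ω₁)=-0.212850-0.269049i, Y(Ω₂)=+0.183502+0.199245i
  term(m=+4) = +0.005516-0.006124i   from Y*(Ω₁)=+0.088008+0.013733i, Y(Ω₂)=+0.050589-0.077484i
  term(m=+5) = -0.007237+0.001938i   from Y*(Ω₁)=+0.299230-0.201179i, Y(Ω₂)=-0.019654-0.006739i
  term(m=+6) = -0.001055-0.000343i   from Y*(Ω₁)=-0.090878+0.384338i, Y(Ω₂)=-0.000231+0.002799i
Total Σ_m = +0.235401-0.000000i. Multiply by 0.966644: +0.227549-0.000000i. P_6(cos γ) = 0.227549

0.227549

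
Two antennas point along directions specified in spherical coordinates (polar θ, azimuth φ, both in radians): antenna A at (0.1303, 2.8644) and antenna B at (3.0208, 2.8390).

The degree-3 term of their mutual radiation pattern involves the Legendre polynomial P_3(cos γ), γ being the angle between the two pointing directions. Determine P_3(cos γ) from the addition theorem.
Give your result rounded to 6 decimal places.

Term-by-term m-sum for l=3 (normalisation 4π/7 = 1.795196):
  m=-3: (-0.000617, 0.000676) × (-0.000449, -0.000575) = (0.000001, 0.000000)  (running Σ = (0.000001, 0.000000))
  m=-2: (0.014545, -0.009006) × (-0.012115, -0.008381) = (-0.000252, -0.000013)  (running Σ = (-0.000251, -0.000013))
  m=-1: (-0.158144, 0.044995) × (-0.145996, -0.045577) = (0.025139, 0.000639)  (running Σ = (0.024888, 0.000626))
  m=0: (0.708793, -0.000000) × (-0.714019, 0.000000) = (-0.506091, 0.000000)  (running Σ = (-0.481203, 0.000626))
  m=1: (0.158144, 0.044995) × (0.145996, -0.045577) = (0.025139, -0.000639)  (running Σ = (-0.456064, -0.000013))
  m=2: (0.014545, 0.009006) × (-0.012115, 0.008381) = (-0.000252, 0.000013)  (running Σ = (-0.456316, 0.000000))
  m=3: (0.000617, 0.000676) × (0.000449, -0.000575) = (0.000001, -0.000000)  (running Σ = (-0.456315, 0.000000))
Σ over m = (-0.456315, 0.000000); ×(4π/7) → (-0.819175, 0.000000). Real part: -0.819175

-0.819175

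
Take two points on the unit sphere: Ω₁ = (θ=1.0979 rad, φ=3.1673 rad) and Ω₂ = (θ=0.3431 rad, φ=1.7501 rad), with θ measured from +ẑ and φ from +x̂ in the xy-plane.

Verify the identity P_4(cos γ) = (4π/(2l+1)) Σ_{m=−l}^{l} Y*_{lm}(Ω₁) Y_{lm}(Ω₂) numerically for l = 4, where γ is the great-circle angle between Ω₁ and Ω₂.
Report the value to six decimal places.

-0.247938

Term-by-term m-sum for l=4 (normalisation 4π/9 = 1.396263):
  m=-4: Y*=(0.276502, 0.028533)  Y=(0.004271, -0.003725)  product (0.001287, -0.000908)
  m=-3: Y*=(-0.401046, -0.030991)  Y=(0.022992, 0.038538)  product (-0.008026, -0.016168)
  m=-2: Y*=(0.119718, 0.006161)  Y=(-0.184616, 0.069197)  product (-0.022528, 0.007147)
  m=-1: Y*=(0.296823, 0.007632)  Y=(-0.085742, -0.473061)  product (-0.021840, -0.141070)
  m=+0: Y*=(-0.181661, -0.000000)  Y=(0.414833, 0.000000)  product (-0.075359, -0.000000)
  m=+1: Y*=(-0.296823, 0.007632)  Y=(0.085742, -0.473061)  product (-0.021840, 0.141070)
  m=+2: Y*=(0.119718, -0.006161)  Y=(-0.184616, -0.069197)  product (-0.022528, -0.007147)
  m=+3: Y*=(0.401046, -0.030991)  Y=(-0.022992, 0.038538)  product (-0.008026, 0.016168)
  m=+4: Y*=(0.276502, -0.028533)  Y=(0.004271, 0.003725)  product (0.001287, 0.000908)
Σ over m = (-0.177573, -0.000000); ×(4π/9) → (-0.247938, -0.000000). Real part: -0.247938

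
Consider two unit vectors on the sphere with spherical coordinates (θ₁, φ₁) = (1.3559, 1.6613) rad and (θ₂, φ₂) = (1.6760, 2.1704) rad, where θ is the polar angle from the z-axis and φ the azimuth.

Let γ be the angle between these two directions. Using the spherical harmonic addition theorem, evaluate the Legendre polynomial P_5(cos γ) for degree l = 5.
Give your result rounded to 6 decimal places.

Term-by-term m-sum for l=5 (normalisation 4π/11 = 1.142397):
  term(m=-5) = (-0.154348, -0.104712)   from Y*(Ω₁)=(-0.180644, 0.371569), Y(Ω₂)=(-0.064593, 0.446798)
  term(m=-4) = (0.019300, 0.038411)   from Y*(Ω₁)=(0.266683, 0.100994), Y(Ω₂)=(0.110996, 0.101998)
  term(m=-3) = (0.002540, -0.058352)   from Y*(Ω₁)=(-0.051111, 0.183599), Y(Ω₂)=(-0.298539, 0.069276)
  term(m=-2) = (-0.026612, 0.043153)   from Y*(Ω₁)=(0.293041, 0.053630), Y(Ω₂)=(-0.061793, 0.158568)
  term(m=-1) = (0.030027, -0.016760)   from Y*(Ω₁)=(-0.011505, 0.126770), Y(Ω₂)=(-0.152451, -0.223027)
  term(m=+0) = (-0.052090, 0.000000)   from Y*(Ω₁)=(0.297951, -0.000000), Y(Ω₂)=(-0.174828, 0.000000)
  term(m=+1) = (0.030027, 0.016760)   from Y*(Ω₁)=(0.011505, 0.126770), Y(Ω₂)=(0.152451, -0.223027)
  term(m=+2) = (-0.026612, -0.043153)   from Y*(Ω₁)=(0.293041, -0.053630), Y(Ω₂)=(-0.061793, -0.158568)
  term(m=+3) = (0.002540, 0.058352)   from Y*(Ω₁)=(0.051111, 0.183599), Y(Ω₂)=(0.298539, 0.069276)
  term(m=+4) = (0.019300, -0.038411)   from Y*(Ω₁)=(0.266683, -0.100994), Y(Ω₂)=(0.110996, -0.101998)
  term(m=+5) = (-0.154348, 0.104712)   from Y*(Ω₁)=(0.180644, 0.371569), Y(Ω₂)=(0.064593, 0.446798)
Σ over m = (-0.310277, 0.000000); ×(4π/11) → (-0.354459, 0.000000). Real part: -0.354459

-0.354459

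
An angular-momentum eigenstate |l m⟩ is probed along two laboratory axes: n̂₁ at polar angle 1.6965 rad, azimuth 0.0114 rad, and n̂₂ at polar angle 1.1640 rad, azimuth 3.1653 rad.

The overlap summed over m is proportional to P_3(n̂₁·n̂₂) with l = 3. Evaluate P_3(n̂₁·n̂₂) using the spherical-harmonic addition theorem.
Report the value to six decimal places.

Expand P_3 via completeness: Σ_{m} conj(Y_{3,m}) at Ω₁ times Y_{3,m} at Ω₂ —
  [-3]  conj(Y_{3,-3})(Ω₁) = 0.40719 + 0.01393j ; Y_{3,-3}(Ω₂) = -0.32237 + 0.02297j ; Δ = -0.13159 + 0.00486j
  [-2]  conj(Y_{3,-2})(Ω₁) = -0.12608 - 0.00288j ; Y_{3,-2}(Ω₂) = 0.34068 - 0.01617j ; Δ = -0.04300 + 0.00106j
  [-1]  conj(Y_{3,-1})(Ω₁) = -0.29541 - 0.00337j ; Y_{3,-1}(Ω₂) = 0.06446 - 0.00153j ; Δ = -0.01905 + 0.00023j
  [+0]  conj(Y_{3,0})(Ω₁) = 0.13668 + 0.00000j ; Y_{3,0}(Ω₂) = -0.32738 + 0.00000j ; Δ = -0.04475 + 0.00000j
  [+1]  conj(Y_{3,1})(Ω₁) = 0.29541 - 0.00337j ; Y_{3,1}(Ω₂) = -0.06446 - 0.00153j ; Δ = -0.01905 - 0.00023j
  [+2]  conj(Y_{3,2})(Ω₁) = -0.12608 + 0.00288j ; Y_{3,2}(Ω₂) = 0.34068 + 0.01617j ; Δ = -0.04300 - 0.00106j
  [+3]  conj(Y_{3,3})(Ω₁) = -0.40719 + 0.01393j ; Y_{3,3}(Ω₂) = 0.32237 + 0.02297j ; Δ = -0.13159 - 0.00486j
Σ over m = -0.43201 + 0.00000j; ×(4π/7) → -0.77554 + 0.00000j. Real part: -0.775545

-0.775545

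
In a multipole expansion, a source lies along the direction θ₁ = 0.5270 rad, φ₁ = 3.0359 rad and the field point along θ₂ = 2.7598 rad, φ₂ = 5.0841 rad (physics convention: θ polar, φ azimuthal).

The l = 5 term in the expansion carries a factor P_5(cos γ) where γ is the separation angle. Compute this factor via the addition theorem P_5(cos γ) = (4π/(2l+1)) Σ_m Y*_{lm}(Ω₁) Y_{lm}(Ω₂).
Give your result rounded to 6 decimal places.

0.112665

Summing Y*_{l m}(θ₁,φ₁)·Y_{l m}(θ₂,φ₂) over m ∈ [−5, 5]; prefactor 4π/(2·5+1) = 1.142397:
  term(m=-5) = (-0.000034, 0.000036)   from Y*(Ω₁)=(-0.012898, 0.007531), Y(Ω₂)=(0.003195, -0.000946)
  term(m=-4) = (0.000708, 0.002009)   from Y*(Ω₁)=(0.074023, -0.033303), Y(Ω₂)=(-0.002201, 0.026155)
  term(m=-3) = (0.030134, 0.004203)   from Y*(Ω₁)=(-0.239337, 0.078538), Y(Ω₂)=(-0.108464, -0.053154)
  term(m=-2) = (0.091862, -0.129772)   from Y*(Ω₁)=(0.449644, -0.096490), Y(Ω₂)=(0.254512, -0.233994)
  term(m=-1) = (-0.090219, -0.174399)   from Y*(Ω₁)=(-0.362183, 0.038423), Y(Ω₂)=(0.195811, 0.502294)
  term(m=+0) = (0.033720, 0.000000)   from Y*(Ω₁)=(-0.215736, -0.000000), Y(Ω₂)=(-0.156302, 0.000000)
  term(m=+1) = (-0.090219, 0.174399)   from Y*(Ω₁)=(0.362183, 0.038423), Y(Ω₂)=(-0.195811, 0.502294)
  term(m=+2) = (0.091862, 0.129772)   from Y*(Ω₁)=(0.449644, 0.096490), Y(Ω₂)=(0.254512, 0.233994)
  term(m=+3) = (0.030134, -0.004203)   from Y*(Ω₁)=(0.239337, 0.078538), Y(Ω₂)=(0.108464, -0.053154)
  term(m=+4) = (0.000708, -0.002009)   from Y*(Ω₁)=(0.074023, 0.033303), Y(Ω₂)=(-0.002201, -0.026155)
  term(m=+5) = (-0.000034, -0.000036)   from Y*(Ω₁)=(0.012898, 0.007531), Y(Ω₂)=(-0.003195, -0.000946)
Accumulated sum (0.098622, 0.000000); after 4π/(2l+1) scaling, (0.112665, 0.000000) ⇒ P_5 = 0.112665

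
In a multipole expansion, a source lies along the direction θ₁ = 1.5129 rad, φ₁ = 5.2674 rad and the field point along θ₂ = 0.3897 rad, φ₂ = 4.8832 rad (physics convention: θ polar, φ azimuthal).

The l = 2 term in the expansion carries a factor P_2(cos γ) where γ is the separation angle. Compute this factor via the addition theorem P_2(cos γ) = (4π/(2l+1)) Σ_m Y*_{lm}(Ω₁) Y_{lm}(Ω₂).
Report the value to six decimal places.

Summing Y*_{l m}(θ₁,φ₁)·Y_{l m}(θ₂,φ₂) over m ∈ [−2, 2]; prefactor 4π/(2·2+1) = 2.513274:
  m=-2: Y*=-0.17118 - 0.34483j  Y=-0.05253 + 0.01868j  product 0.01543 + 0.01492j
  m=-1: Y*=0.02352 - 0.03793j  Y=0.04615 + 0.26754j  product 0.01123 + 0.00454j
  m=+0: Y*=-0.31222 + 0.00000j  Y=0.49422 + 0.00000j  product -0.15431 + 0.00000j
  m=+1: Y*=-0.02352 - 0.03793j  Y=-0.04615 + 0.26754j  product 0.01123 - 0.00454j
  m=+2: Y*=-0.17118 + 0.34483j  Y=-0.05253 - 0.01868j  product 0.01543 - 0.01492j
Σ over m = -0.10098 + 0.00000j; ×(4π/5) → -0.25378 + 0.00000j. Real part: -0.253780

-0.253780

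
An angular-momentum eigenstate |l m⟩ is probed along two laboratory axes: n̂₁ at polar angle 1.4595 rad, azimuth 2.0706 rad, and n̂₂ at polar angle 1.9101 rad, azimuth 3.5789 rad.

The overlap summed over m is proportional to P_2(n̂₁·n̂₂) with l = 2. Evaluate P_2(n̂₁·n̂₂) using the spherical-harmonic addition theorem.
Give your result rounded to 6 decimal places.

Summing Y*_{l m}(θ₁,φ₁)·Y_{l m}(θ₂,φ₂) over m ∈ [−2, 2]; prefactor 4π/(2·2+1) = 2.513274:
  m=-2: Y*=(-0.206256, -0.320948)  Y=(0.220274, -0.263554)  product (-0.130020, -0.016337)
  m=-1: Y*=(-0.040868, 0.074843)  Y=(0.219651, -0.102686)  product (-0.001291, 0.020636)
  m=+0: Y*=(-0.303720, -0.000000)  Y=(-0.210578, 0.000000)  product (0.063957, 0.000000)
  m=+1: Y*=(0.040868, 0.074843)  Y=(-0.219651, -0.102686)  product (-0.001291, -0.020636)
  m=+2: Y*=(-0.206256, 0.320948)  Y=(0.220274, 0.263554)  product (-0.130020, 0.016337)
Σ over m = (-0.198666, 0.000000); ×(4π/5) → (-0.499302, 0.000000). Real part: -0.499302

-0.499302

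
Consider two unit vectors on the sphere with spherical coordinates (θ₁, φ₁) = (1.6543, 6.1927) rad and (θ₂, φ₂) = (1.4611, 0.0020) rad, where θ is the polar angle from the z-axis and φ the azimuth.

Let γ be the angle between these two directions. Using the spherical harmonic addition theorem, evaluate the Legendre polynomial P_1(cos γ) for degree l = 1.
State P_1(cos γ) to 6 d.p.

0.977162

Addition theorem: P_1(cos γ) = (4π/3) Σ_m Y*_{lm}(Ω₁) Y_{lm}(Ω₂), m = −1…1:
  m=-1: (0.342882, -0.031111) × (0.343417, -0.000687) = (0.117730, -0.010919)  (running Σ = (0.117730, -0.010919))
  m=0: (-0.040753, -0.000000) × (0.053490, 0.000000) = (-0.002180, -0.000000)  (running Σ = (0.115550, -0.010919))
  m=1: (-0.342882, -0.031111) × (-0.343417, -0.000687) = (0.117730, 0.010919)  (running Σ = (0.233280, 0.000000))
Σ over m = (0.233280, 0.000000); ×(4π/3) → (0.977162, 0.000000). Real part: 0.977162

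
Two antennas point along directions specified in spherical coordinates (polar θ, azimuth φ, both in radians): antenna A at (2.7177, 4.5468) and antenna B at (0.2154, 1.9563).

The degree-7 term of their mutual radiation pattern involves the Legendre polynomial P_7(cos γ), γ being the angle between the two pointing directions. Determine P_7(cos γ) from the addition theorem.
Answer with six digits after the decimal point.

Term-by-term m-sum for l=7 (normalisation 4π/15 = 0.837758):
  m=-7: +0.000913+0.000398i × +0.000004-0.000009i = +0.000000-0.000000i  (running Σ = +0.000000-0.000000i)
  m=-6: +0.004506-0.006919i × +0.000118+0.000128i = +0.000001-0.000000i  (running Σ = +0.000001-0.000000i)
  m=-5: -0.031181-0.028635i × -0.001749+0.000652i = +0.000073+0.000030i  (running Σ = +0.000075+0.000030i)
  m=-4: -0.117763+0.091842i × +0.000405-0.014067i = +0.001244+0.001694i  (running Σ = +0.001319+0.001723i)
  m=-3: +0.171977+0.317235i × +0.069467+0.030547i = +0.002256+0.027291i  (running Σ = +0.003575+0.029014i)
  m=-2: +0.509189-0.175080i × -0.201609+0.195888i = -0.068361+0.135042i  (running Σ = -0.064786+0.164056i)
  m=-1: -0.049827-0.298152i × -0.235513-0.580355i = -0.161299+0.099136i  (running Σ = -0.226085+0.263192i)
  m=0: +0.349710-0.000000i × +0.489027+0.000000i = +0.171018+0.000000i  (running Σ = -0.055067+0.263192i)
  m=1: +0.049827-0.298152i × +0.235513-0.580355i = -0.161299-0.099136i  (running Σ = -0.216366+0.164056i)
  m=2: +0.509189+0.175080i × -0.201609-0.195888i = -0.068361-0.135042i  (running Σ = -0.284727+0.029014i)
  m=3: -0.171977+0.317235i × -0.069467+0.030547i = +0.002256-0.027291i  (running Σ = -0.282471+0.001723i)
  m=4: -0.117763-0.091842i × +0.000405+0.014067i = +0.001244-0.001694i  (running Σ = -0.281227+0.000030i)
  m=5: +0.031181-0.028635i × +0.001749+0.000652i = +0.000073-0.000030i  (running Σ = -0.281154-0.000000i)
  m=6: +0.004506+0.006919i × +0.000118-0.000128i = +0.000001+0.000000i  (running Σ = -0.281152-0.000000i)
  m=7: -0.000913+0.000398i × -0.000004-0.000009i = +0.000000+0.000000i  (running Σ = -0.281152+0.000000i)
Total Σ_m = -0.281152+0.000000i. Multiply by 0.837758: -0.235538+0.000000i. P_7(cos γ) = -0.235538

-0.235538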